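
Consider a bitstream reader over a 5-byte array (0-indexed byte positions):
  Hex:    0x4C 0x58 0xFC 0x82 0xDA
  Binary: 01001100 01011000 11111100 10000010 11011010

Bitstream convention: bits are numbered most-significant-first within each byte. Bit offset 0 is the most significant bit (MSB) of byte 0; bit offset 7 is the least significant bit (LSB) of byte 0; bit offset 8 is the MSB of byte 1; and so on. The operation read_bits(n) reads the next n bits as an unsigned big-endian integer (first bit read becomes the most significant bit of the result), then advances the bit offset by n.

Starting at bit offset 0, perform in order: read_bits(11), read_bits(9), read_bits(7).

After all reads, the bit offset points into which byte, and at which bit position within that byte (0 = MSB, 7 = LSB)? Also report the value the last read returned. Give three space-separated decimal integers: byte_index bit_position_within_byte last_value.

Answer: 3 3 100

Derivation:
Read 1: bits[0:11] width=11 -> value=610 (bin 01001100010); offset now 11 = byte 1 bit 3; 29 bits remain
Read 2: bits[11:20] width=9 -> value=399 (bin 110001111); offset now 20 = byte 2 bit 4; 20 bits remain
Read 3: bits[20:27] width=7 -> value=100 (bin 1100100); offset now 27 = byte 3 bit 3; 13 bits remain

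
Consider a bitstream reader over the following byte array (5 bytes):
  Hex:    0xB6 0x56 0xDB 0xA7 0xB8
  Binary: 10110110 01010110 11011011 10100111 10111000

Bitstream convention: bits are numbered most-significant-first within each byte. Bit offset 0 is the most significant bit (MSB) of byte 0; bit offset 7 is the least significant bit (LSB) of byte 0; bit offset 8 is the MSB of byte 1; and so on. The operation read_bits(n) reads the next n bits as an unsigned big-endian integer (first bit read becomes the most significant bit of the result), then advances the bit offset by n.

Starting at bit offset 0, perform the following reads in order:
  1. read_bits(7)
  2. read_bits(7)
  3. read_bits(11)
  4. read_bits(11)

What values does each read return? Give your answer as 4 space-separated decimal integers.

Read 1: bits[0:7] width=7 -> value=91 (bin 1011011); offset now 7 = byte 0 bit 7; 33 bits remain
Read 2: bits[7:14] width=7 -> value=21 (bin 0010101); offset now 14 = byte 1 bit 6; 26 bits remain
Read 3: bits[14:25] width=11 -> value=1463 (bin 10110110111); offset now 25 = byte 3 bit 1; 15 bits remain
Read 4: bits[25:36] width=11 -> value=635 (bin 01001111011); offset now 36 = byte 4 bit 4; 4 bits remain

Answer: 91 21 1463 635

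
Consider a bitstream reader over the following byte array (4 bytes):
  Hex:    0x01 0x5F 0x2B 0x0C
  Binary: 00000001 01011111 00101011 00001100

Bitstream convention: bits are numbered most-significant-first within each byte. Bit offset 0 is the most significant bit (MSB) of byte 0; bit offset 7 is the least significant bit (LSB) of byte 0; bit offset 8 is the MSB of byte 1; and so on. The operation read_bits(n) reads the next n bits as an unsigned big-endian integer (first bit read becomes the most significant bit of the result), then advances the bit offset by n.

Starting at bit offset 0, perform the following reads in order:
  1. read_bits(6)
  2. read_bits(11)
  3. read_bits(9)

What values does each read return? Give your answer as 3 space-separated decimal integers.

Answer: 0 702 172

Derivation:
Read 1: bits[0:6] width=6 -> value=0 (bin 000000); offset now 6 = byte 0 bit 6; 26 bits remain
Read 2: bits[6:17] width=11 -> value=702 (bin 01010111110); offset now 17 = byte 2 bit 1; 15 bits remain
Read 3: bits[17:26] width=9 -> value=172 (bin 010101100); offset now 26 = byte 3 bit 2; 6 bits remain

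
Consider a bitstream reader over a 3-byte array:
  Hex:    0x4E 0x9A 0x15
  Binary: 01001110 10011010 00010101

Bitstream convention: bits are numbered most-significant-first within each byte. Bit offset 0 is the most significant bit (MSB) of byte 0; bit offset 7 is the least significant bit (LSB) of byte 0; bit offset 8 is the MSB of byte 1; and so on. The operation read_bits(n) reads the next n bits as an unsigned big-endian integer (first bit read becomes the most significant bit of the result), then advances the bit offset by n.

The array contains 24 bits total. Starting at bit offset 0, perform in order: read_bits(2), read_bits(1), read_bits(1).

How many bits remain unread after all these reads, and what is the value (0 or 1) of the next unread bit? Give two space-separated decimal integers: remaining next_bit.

Answer: 20 1

Derivation:
Read 1: bits[0:2] width=2 -> value=1 (bin 01); offset now 2 = byte 0 bit 2; 22 bits remain
Read 2: bits[2:3] width=1 -> value=0 (bin 0); offset now 3 = byte 0 bit 3; 21 bits remain
Read 3: bits[3:4] width=1 -> value=0 (bin 0); offset now 4 = byte 0 bit 4; 20 bits remain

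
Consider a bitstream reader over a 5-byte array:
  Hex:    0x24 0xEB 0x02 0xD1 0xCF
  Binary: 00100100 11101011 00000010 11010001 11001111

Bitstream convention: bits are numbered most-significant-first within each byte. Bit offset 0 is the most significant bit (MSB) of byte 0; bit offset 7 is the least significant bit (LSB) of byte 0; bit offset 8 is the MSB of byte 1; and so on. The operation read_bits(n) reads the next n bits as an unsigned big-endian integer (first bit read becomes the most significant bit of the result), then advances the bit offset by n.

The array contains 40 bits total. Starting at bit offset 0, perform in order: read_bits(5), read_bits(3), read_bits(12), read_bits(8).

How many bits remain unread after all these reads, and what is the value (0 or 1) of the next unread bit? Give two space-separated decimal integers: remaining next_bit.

Answer: 12 0

Derivation:
Read 1: bits[0:5] width=5 -> value=4 (bin 00100); offset now 5 = byte 0 bit 5; 35 bits remain
Read 2: bits[5:8] width=3 -> value=4 (bin 100); offset now 8 = byte 1 bit 0; 32 bits remain
Read 3: bits[8:20] width=12 -> value=3760 (bin 111010110000); offset now 20 = byte 2 bit 4; 20 bits remain
Read 4: bits[20:28] width=8 -> value=45 (bin 00101101); offset now 28 = byte 3 bit 4; 12 bits remain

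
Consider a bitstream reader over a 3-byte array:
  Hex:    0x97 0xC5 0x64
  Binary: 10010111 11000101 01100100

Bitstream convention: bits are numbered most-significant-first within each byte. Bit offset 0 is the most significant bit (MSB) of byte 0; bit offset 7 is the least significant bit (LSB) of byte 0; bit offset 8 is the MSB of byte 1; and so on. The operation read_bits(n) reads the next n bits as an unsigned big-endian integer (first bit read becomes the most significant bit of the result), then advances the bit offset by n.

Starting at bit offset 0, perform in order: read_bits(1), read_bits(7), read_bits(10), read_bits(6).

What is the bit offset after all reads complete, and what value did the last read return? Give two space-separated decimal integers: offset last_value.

Answer: 24 36

Derivation:
Read 1: bits[0:1] width=1 -> value=1 (bin 1); offset now 1 = byte 0 bit 1; 23 bits remain
Read 2: bits[1:8] width=7 -> value=23 (bin 0010111); offset now 8 = byte 1 bit 0; 16 bits remain
Read 3: bits[8:18] width=10 -> value=789 (bin 1100010101); offset now 18 = byte 2 bit 2; 6 bits remain
Read 4: bits[18:24] width=6 -> value=36 (bin 100100); offset now 24 = byte 3 bit 0; 0 bits remain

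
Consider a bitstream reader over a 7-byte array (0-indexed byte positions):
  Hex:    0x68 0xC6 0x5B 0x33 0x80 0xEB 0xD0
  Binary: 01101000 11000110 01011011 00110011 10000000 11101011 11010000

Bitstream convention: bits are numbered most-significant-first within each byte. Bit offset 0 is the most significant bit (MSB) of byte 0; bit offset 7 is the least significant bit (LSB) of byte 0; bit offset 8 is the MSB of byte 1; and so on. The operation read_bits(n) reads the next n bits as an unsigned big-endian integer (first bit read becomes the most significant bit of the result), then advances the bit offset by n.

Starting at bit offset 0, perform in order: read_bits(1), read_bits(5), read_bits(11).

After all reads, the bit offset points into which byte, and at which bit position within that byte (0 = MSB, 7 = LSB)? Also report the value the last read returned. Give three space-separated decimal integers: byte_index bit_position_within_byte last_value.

Read 1: bits[0:1] width=1 -> value=0 (bin 0); offset now 1 = byte 0 bit 1; 55 bits remain
Read 2: bits[1:6] width=5 -> value=26 (bin 11010); offset now 6 = byte 0 bit 6; 50 bits remain
Read 3: bits[6:17] width=11 -> value=396 (bin 00110001100); offset now 17 = byte 2 bit 1; 39 bits remain

Answer: 2 1 396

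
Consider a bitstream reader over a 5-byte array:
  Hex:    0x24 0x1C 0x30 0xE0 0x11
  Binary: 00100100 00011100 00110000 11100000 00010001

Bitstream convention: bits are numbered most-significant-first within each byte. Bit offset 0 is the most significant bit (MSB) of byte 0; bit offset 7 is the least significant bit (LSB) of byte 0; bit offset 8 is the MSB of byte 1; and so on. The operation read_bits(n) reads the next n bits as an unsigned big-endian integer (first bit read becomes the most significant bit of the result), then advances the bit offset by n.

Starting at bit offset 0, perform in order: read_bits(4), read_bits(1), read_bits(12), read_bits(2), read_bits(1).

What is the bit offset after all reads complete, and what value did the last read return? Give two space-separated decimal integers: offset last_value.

Read 1: bits[0:4] width=4 -> value=2 (bin 0010); offset now 4 = byte 0 bit 4; 36 bits remain
Read 2: bits[4:5] width=1 -> value=0 (bin 0); offset now 5 = byte 0 bit 5; 35 bits remain
Read 3: bits[5:17] width=12 -> value=2104 (bin 100000111000); offset now 17 = byte 2 bit 1; 23 bits remain
Read 4: bits[17:19] width=2 -> value=1 (bin 01); offset now 19 = byte 2 bit 3; 21 bits remain
Read 5: bits[19:20] width=1 -> value=1 (bin 1); offset now 20 = byte 2 bit 4; 20 bits remain

Answer: 20 1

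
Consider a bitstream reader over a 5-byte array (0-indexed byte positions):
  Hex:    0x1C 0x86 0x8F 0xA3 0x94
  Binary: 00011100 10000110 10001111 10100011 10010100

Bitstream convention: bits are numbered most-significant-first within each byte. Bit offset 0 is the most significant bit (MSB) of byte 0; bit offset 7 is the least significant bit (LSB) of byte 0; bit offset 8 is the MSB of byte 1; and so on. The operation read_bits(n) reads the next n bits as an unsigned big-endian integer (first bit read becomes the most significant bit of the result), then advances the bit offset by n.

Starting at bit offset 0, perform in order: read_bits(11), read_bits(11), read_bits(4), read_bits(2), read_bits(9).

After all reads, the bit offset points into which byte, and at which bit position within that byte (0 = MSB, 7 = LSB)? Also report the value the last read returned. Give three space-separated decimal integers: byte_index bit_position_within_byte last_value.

Read 1: bits[0:11] width=11 -> value=228 (bin 00011100100); offset now 11 = byte 1 bit 3; 29 bits remain
Read 2: bits[11:22] width=11 -> value=419 (bin 00110100011); offset now 22 = byte 2 bit 6; 18 bits remain
Read 3: bits[22:26] width=4 -> value=14 (bin 1110); offset now 26 = byte 3 bit 2; 14 bits remain
Read 4: bits[26:28] width=2 -> value=2 (bin 10); offset now 28 = byte 3 bit 4; 12 bits remain
Read 5: bits[28:37] width=9 -> value=114 (bin 001110010); offset now 37 = byte 4 bit 5; 3 bits remain

Answer: 4 5 114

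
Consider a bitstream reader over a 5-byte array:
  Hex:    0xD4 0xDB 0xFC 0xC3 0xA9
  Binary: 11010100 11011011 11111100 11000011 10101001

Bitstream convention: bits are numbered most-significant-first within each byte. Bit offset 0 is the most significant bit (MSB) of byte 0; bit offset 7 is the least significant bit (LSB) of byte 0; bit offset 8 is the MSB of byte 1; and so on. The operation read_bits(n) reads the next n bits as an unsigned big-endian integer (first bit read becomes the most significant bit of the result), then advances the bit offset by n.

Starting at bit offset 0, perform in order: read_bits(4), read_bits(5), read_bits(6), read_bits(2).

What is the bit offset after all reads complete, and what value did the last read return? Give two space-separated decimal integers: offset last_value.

Answer: 17 3

Derivation:
Read 1: bits[0:4] width=4 -> value=13 (bin 1101); offset now 4 = byte 0 bit 4; 36 bits remain
Read 2: bits[4:9] width=5 -> value=9 (bin 01001); offset now 9 = byte 1 bit 1; 31 bits remain
Read 3: bits[9:15] width=6 -> value=45 (bin 101101); offset now 15 = byte 1 bit 7; 25 bits remain
Read 4: bits[15:17] width=2 -> value=3 (bin 11); offset now 17 = byte 2 bit 1; 23 bits remain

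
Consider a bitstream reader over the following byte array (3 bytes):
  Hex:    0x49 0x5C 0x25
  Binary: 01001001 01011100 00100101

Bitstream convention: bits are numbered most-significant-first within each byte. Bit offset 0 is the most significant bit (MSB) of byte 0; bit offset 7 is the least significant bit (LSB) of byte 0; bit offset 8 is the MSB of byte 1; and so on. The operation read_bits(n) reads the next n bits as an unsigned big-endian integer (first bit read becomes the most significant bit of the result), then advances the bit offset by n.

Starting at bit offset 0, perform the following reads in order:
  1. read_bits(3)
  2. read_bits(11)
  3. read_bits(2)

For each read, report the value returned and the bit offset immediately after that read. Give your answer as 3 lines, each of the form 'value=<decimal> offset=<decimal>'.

Answer: value=2 offset=3
value=599 offset=14
value=0 offset=16

Derivation:
Read 1: bits[0:3] width=3 -> value=2 (bin 010); offset now 3 = byte 0 bit 3; 21 bits remain
Read 2: bits[3:14] width=11 -> value=599 (bin 01001010111); offset now 14 = byte 1 bit 6; 10 bits remain
Read 3: bits[14:16] width=2 -> value=0 (bin 00); offset now 16 = byte 2 bit 0; 8 bits remain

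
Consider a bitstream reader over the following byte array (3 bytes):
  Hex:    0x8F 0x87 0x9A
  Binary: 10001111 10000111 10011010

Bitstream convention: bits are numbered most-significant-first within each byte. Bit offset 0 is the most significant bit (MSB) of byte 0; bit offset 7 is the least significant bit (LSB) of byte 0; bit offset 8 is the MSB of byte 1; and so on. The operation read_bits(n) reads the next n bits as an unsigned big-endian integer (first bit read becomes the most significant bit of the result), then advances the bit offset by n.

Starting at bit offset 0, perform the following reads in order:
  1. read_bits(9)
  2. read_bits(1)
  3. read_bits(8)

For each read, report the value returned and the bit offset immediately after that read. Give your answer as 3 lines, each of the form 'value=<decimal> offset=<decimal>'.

Read 1: bits[0:9] width=9 -> value=287 (bin 100011111); offset now 9 = byte 1 bit 1; 15 bits remain
Read 2: bits[9:10] width=1 -> value=0 (bin 0); offset now 10 = byte 1 bit 2; 14 bits remain
Read 3: bits[10:18] width=8 -> value=30 (bin 00011110); offset now 18 = byte 2 bit 2; 6 bits remain

Answer: value=287 offset=9
value=0 offset=10
value=30 offset=18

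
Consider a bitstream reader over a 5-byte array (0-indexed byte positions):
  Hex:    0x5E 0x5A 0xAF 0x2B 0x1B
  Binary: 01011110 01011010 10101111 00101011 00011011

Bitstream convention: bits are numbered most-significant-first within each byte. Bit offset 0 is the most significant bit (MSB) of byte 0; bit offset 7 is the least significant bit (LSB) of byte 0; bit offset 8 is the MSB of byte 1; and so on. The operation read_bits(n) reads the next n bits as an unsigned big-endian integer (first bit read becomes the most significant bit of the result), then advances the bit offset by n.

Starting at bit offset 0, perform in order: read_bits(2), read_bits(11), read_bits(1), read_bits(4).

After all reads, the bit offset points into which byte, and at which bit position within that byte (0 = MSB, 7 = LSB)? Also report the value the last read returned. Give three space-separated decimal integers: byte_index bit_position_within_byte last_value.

Read 1: bits[0:2] width=2 -> value=1 (bin 01); offset now 2 = byte 0 bit 2; 38 bits remain
Read 2: bits[2:13] width=11 -> value=971 (bin 01111001011); offset now 13 = byte 1 bit 5; 27 bits remain
Read 3: bits[13:14] width=1 -> value=0 (bin 0); offset now 14 = byte 1 bit 6; 26 bits remain
Read 4: bits[14:18] width=4 -> value=10 (bin 1010); offset now 18 = byte 2 bit 2; 22 bits remain

Answer: 2 2 10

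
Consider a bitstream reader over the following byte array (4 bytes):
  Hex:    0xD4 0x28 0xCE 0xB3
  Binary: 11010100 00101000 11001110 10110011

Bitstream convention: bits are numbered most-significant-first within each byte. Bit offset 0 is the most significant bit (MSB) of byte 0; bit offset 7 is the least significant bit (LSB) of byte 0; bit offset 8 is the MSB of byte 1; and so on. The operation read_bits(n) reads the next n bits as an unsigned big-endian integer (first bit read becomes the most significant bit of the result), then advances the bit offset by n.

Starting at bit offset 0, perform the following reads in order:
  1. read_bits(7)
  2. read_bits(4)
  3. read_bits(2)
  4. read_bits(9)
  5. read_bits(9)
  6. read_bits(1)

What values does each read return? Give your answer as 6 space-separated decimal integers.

Answer: 106 1 1 51 345 1

Derivation:
Read 1: bits[0:7] width=7 -> value=106 (bin 1101010); offset now 7 = byte 0 bit 7; 25 bits remain
Read 2: bits[7:11] width=4 -> value=1 (bin 0001); offset now 11 = byte 1 bit 3; 21 bits remain
Read 3: bits[11:13] width=2 -> value=1 (bin 01); offset now 13 = byte 1 bit 5; 19 bits remain
Read 4: bits[13:22] width=9 -> value=51 (bin 000110011); offset now 22 = byte 2 bit 6; 10 bits remain
Read 5: bits[22:31] width=9 -> value=345 (bin 101011001); offset now 31 = byte 3 bit 7; 1 bits remain
Read 6: bits[31:32] width=1 -> value=1 (bin 1); offset now 32 = byte 4 bit 0; 0 bits remain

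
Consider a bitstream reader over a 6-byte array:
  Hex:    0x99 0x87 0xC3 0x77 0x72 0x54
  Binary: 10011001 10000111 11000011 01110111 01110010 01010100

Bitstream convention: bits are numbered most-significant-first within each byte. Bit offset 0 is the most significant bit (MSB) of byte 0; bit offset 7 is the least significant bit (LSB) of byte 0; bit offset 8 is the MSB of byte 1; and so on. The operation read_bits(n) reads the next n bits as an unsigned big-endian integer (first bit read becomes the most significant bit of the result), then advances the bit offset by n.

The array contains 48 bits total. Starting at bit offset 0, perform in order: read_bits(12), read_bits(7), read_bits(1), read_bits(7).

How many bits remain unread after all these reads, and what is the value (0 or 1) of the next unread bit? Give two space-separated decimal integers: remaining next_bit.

Answer: 21 1

Derivation:
Read 1: bits[0:12] width=12 -> value=2456 (bin 100110011000); offset now 12 = byte 1 bit 4; 36 bits remain
Read 2: bits[12:19] width=7 -> value=62 (bin 0111110); offset now 19 = byte 2 bit 3; 29 bits remain
Read 3: bits[19:20] width=1 -> value=0 (bin 0); offset now 20 = byte 2 bit 4; 28 bits remain
Read 4: bits[20:27] width=7 -> value=27 (bin 0011011); offset now 27 = byte 3 bit 3; 21 bits remain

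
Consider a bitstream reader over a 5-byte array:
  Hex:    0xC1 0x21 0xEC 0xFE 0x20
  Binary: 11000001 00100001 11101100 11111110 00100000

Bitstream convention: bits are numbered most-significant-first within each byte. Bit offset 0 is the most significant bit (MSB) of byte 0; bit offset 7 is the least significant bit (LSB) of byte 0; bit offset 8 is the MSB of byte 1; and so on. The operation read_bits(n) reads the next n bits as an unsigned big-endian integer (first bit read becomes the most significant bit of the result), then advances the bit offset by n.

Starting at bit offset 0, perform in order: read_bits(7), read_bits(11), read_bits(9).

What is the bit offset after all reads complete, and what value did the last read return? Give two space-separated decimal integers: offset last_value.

Read 1: bits[0:7] width=7 -> value=96 (bin 1100000); offset now 7 = byte 0 bit 7; 33 bits remain
Read 2: bits[7:18] width=11 -> value=1159 (bin 10010000111); offset now 18 = byte 2 bit 2; 22 bits remain
Read 3: bits[18:27] width=9 -> value=359 (bin 101100111); offset now 27 = byte 3 bit 3; 13 bits remain

Answer: 27 359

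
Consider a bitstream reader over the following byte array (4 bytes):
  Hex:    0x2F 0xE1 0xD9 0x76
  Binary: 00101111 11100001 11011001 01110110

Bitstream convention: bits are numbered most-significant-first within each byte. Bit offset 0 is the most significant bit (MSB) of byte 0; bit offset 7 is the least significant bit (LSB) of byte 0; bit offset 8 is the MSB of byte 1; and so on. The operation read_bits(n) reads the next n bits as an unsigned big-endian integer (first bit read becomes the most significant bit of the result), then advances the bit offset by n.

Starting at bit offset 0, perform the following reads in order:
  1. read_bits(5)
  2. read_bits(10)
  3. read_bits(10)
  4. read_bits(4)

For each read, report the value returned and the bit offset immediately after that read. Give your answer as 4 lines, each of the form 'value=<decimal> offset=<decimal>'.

Read 1: bits[0:5] width=5 -> value=5 (bin 00101); offset now 5 = byte 0 bit 5; 27 bits remain
Read 2: bits[5:15] width=10 -> value=1008 (bin 1111110000); offset now 15 = byte 1 bit 7; 17 bits remain
Read 3: bits[15:25] width=10 -> value=946 (bin 1110110010); offset now 25 = byte 3 bit 1; 7 bits remain
Read 4: bits[25:29] width=4 -> value=14 (bin 1110); offset now 29 = byte 3 bit 5; 3 bits remain

Answer: value=5 offset=5
value=1008 offset=15
value=946 offset=25
value=14 offset=29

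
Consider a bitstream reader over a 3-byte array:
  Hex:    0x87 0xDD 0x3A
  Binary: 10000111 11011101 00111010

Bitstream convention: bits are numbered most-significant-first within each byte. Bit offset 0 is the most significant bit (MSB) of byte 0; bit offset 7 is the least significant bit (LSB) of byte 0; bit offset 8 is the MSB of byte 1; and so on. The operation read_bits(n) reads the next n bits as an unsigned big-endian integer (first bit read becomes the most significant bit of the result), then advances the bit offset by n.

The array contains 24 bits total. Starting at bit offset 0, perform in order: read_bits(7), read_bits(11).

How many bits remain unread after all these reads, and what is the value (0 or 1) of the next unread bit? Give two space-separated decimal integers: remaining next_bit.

Answer: 6 1

Derivation:
Read 1: bits[0:7] width=7 -> value=67 (bin 1000011); offset now 7 = byte 0 bit 7; 17 bits remain
Read 2: bits[7:18] width=11 -> value=1908 (bin 11101110100); offset now 18 = byte 2 bit 2; 6 bits remain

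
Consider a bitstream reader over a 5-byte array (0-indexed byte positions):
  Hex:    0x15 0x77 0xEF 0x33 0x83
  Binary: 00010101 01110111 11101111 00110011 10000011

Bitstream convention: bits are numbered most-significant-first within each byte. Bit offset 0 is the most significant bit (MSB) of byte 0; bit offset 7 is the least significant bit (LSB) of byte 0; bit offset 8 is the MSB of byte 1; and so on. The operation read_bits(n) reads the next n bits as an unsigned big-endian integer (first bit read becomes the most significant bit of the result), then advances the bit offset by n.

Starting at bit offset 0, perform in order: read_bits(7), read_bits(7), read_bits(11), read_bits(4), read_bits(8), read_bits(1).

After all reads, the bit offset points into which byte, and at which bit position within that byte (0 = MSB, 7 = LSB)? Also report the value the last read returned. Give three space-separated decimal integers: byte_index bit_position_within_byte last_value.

Answer: 4 6 0

Derivation:
Read 1: bits[0:7] width=7 -> value=10 (bin 0001010); offset now 7 = byte 0 bit 7; 33 bits remain
Read 2: bits[7:14] width=7 -> value=93 (bin 1011101); offset now 14 = byte 1 bit 6; 26 bits remain
Read 3: bits[14:25] width=11 -> value=2014 (bin 11111011110); offset now 25 = byte 3 bit 1; 15 bits remain
Read 4: bits[25:29] width=4 -> value=6 (bin 0110); offset now 29 = byte 3 bit 5; 11 bits remain
Read 5: bits[29:37] width=8 -> value=112 (bin 01110000); offset now 37 = byte 4 bit 5; 3 bits remain
Read 6: bits[37:38] width=1 -> value=0 (bin 0); offset now 38 = byte 4 bit 6; 2 bits remain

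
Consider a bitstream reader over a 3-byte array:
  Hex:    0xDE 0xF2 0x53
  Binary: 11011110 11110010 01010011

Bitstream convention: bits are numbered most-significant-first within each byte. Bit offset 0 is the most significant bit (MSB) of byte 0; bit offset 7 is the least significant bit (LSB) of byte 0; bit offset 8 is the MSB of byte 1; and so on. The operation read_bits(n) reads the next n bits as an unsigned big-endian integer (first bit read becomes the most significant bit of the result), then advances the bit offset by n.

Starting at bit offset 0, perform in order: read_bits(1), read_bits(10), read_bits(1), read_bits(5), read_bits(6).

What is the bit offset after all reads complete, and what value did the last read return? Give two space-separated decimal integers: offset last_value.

Read 1: bits[0:1] width=1 -> value=1 (bin 1); offset now 1 = byte 0 bit 1; 23 bits remain
Read 2: bits[1:11] width=10 -> value=759 (bin 1011110111); offset now 11 = byte 1 bit 3; 13 bits remain
Read 3: bits[11:12] width=1 -> value=1 (bin 1); offset now 12 = byte 1 bit 4; 12 bits remain
Read 4: bits[12:17] width=5 -> value=4 (bin 00100); offset now 17 = byte 2 bit 1; 7 bits remain
Read 5: bits[17:23] width=6 -> value=41 (bin 101001); offset now 23 = byte 2 bit 7; 1 bits remain

Answer: 23 41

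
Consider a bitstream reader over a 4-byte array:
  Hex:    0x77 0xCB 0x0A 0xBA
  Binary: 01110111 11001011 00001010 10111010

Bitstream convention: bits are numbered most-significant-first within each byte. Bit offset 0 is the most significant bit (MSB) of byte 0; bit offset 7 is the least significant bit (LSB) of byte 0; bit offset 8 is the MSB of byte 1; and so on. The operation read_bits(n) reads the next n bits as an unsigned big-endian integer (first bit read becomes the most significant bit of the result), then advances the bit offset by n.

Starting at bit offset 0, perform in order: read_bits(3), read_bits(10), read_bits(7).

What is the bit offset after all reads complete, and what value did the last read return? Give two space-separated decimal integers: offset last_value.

Answer: 20 48

Derivation:
Read 1: bits[0:3] width=3 -> value=3 (bin 011); offset now 3 = byte 0 bit 3; 29 bits remain
Read 2: bits[3:13] width=10 -> value=761 (bin 1011111001); offset now 13 = byte 1 bit 5; 19 bits remain
Read 3: bits[13:20] width=7 -> value=48 (bin 0110000); offset now 20 = byte 2 bit 4; 12 bits remain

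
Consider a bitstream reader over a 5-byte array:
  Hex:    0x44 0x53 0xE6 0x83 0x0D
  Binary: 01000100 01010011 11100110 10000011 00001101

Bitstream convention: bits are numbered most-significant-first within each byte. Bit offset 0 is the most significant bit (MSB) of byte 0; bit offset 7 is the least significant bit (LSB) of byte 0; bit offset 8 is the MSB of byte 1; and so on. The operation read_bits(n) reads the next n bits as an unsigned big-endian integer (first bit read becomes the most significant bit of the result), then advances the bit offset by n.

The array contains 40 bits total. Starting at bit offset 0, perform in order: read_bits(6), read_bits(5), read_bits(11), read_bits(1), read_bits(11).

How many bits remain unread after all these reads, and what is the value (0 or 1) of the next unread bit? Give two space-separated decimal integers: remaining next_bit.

Answer: 6 0

Derivation:
Read 1: bits[0:6] width=6 -> value=17 (bin 010001); offset now 6 = byte 0 bit 6; 34 bits remain
Read 2: bits[6:11] width=5 -> value=2 (bin 00010); offset now 11 = byte 1 bit 3; 29 bits remain
Read 3: bits[11:22] width=11 -> value=1273 (bin 10011111001); offset now 22 = byte 2 bit 6; 18 bits remain
Read 4: bits[22:23] width=1 -> value=1 (bin 1); offset now 23 = byte 2 bit 7; 17 bits remain
Read 5: bits[23:34] width=11 -> value=524 (bin 01000001100); offset now 34 = byte 4 bit 2; 6 bits remain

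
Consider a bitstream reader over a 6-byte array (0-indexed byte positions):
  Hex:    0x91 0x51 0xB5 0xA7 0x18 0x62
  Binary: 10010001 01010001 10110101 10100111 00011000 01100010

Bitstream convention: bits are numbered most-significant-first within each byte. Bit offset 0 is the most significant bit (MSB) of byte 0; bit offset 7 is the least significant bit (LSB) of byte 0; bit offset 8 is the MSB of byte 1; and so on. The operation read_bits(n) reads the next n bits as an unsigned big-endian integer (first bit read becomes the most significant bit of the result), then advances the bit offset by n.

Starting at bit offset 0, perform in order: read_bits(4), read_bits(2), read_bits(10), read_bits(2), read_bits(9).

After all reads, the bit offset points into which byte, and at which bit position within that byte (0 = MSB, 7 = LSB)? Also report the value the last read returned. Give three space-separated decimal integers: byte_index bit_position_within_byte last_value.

Read 1: bits[0:4] width=4 -> value=9 (bin 1001); offset now 4 = byte 0 bit 4; 44 bits remain
Read 2: bits[4:6] width=2 -> value=0 (bin 00); offset now 6 = byte 0 bit 6; 42 bits remain
Read 3: bits[6:16] width=10 -> value=337 (bin 0101010001); offset now 16 = byte 2 bit 0; 32 bits remain
Read 4: bits[16:18] width=2 -> value=2 (bin 10); offset now 18 = byte 2 bit 2; 30 bits remain
Read 5: bits[18:27] width=9 -> value=429 (bin 110101101); offset now 27 = byte 3 bit 3; 21 bits remain

Answer: 3 3 429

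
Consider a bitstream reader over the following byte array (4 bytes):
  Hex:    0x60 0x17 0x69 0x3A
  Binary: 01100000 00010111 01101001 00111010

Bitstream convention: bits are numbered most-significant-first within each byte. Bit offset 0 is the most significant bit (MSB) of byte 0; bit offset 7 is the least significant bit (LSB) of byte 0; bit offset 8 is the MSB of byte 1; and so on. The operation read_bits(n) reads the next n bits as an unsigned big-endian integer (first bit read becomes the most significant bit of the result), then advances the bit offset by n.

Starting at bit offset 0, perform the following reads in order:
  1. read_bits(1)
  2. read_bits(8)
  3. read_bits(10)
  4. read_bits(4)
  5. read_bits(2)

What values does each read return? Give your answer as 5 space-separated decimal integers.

Read 1: bits[0:1] width=1 -> value=0 (bin 0); offset now 1 = byte 0 bit 1; 31 bits remain
Read 2: bits[1:9] width=8 -> value=192 (bin 11000000); offset now 9 = byte 1 bit 1; 23 bits remain
Read 3: bits[9:19] width=10 -> value=187 (bin 0010111011); offset now 19 = byte 2 bit 3; 13 bits remain
Read 4: bits[19:23] width=4 -> value=4 (bin 0100); offset now 23 = byte 2 bit 7; 9 bits remain
Read 5: bits[23:25] width=2 -> value=2 (bin 10); offset now 25 = byte 3 bit 1; 7 bits remain

Answer: 0 192 187 4 2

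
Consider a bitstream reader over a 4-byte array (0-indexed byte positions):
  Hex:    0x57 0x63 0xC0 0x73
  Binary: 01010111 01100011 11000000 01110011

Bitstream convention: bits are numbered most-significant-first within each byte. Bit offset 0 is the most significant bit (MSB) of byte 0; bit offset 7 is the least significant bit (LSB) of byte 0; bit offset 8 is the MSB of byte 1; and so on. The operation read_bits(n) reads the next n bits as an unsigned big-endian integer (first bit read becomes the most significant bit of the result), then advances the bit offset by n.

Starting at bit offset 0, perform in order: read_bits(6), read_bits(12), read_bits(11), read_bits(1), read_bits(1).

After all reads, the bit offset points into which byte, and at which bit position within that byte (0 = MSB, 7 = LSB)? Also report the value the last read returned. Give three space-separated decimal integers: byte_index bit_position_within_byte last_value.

Read 1: bits[0:6] width=6 -> value=21 (bin 010101); offset now 6 = byte 0 bit 6; 26 bits remain
Read 2: bits[6:18] width=12 -> value=3471 (bin 110110001111); offset now 18 = byte 2 bit 2; 14 bits remain
Read 3: bits[18:29] width=11 -> value=14 (bin 00000001110); offset now 29 = byte 3 bit 5; 3 bits remain
Read 4: bits[29:30] width=1 -> value=0 (bin 0); offset now 30 = byte 3 bit 6; 2 bits remain
Read 5: bits[30:31] width=1 -> value=1 (bin 1); offset now 31 = byte 3 bit 7; 1 bits remain

Answer: 3 7 1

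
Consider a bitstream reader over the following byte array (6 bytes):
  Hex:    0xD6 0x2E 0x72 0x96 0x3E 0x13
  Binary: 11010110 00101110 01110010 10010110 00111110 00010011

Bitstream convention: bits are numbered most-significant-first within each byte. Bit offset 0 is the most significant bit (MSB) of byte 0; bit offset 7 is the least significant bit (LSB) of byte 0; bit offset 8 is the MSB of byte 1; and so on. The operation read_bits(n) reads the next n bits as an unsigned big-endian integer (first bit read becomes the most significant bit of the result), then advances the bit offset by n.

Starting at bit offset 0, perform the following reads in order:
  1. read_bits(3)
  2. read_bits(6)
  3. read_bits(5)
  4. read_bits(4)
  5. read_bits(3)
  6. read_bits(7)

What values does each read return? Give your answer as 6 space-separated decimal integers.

Answer: 6 44 11 9 6 41

Derivation:
Read 1: bits[0:3] width=3 -> value=6 (bin 110); offset now 3 = byte 0 bit 3; 45 bits remain
Read 2: bits[3:9] width=6 -> value=44 (bin 101100); offset now 9 = byte 1 bit 1; 39 bits remain
Read 3: bits[9:14] width=5 -> value=11 (bin 01011); offset now 14 = byte 1 bit 6; 34 bits remain
Read 4: bits[14:18] width=4 -> value=9 (bin 1001); offset now 18 = byte 2 bit 2; 30 bits remain
Read 5: bits[18:21] width=3 -> value=6 (bin 110); offset now 21 = byte 2 bit 5; 27 bits remain
Read 6: bits[21:28] width=7 -> value=41 (bin 0101001); offset now 28 = byte 3 bit 4; 20 bits remain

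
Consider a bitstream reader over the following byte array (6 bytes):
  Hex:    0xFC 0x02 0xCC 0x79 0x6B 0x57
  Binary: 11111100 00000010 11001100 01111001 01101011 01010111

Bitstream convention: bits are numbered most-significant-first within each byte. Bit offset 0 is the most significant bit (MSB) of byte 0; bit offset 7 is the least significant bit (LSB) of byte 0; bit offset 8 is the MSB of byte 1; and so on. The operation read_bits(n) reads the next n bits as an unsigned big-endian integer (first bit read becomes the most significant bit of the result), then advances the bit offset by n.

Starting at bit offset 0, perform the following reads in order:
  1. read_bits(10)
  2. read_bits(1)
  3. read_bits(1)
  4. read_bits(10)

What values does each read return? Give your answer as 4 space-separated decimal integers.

Answer: 1008 0 0 179

Derivation:
Read 1: bits[0:10] width=10 -> value=1008 (bin 1111110000); offset now 10 = byte 1 bit 2; 38 bits remain
Read 2: bits[10:11] width=1 -> value=0 (bin 0); offset now 11 = byte 1 bit 3; 37 bits remain
Read 3: bits[11:12] width=1 -> value=0 (bin 0); offset now 12 = byte 1 bit 4; 36 bits remain
Read 4: bits[12:22] width=10 -> value=179 (bin 0010110011); offset now 22 = byte 2 bit 6; 26 bits remain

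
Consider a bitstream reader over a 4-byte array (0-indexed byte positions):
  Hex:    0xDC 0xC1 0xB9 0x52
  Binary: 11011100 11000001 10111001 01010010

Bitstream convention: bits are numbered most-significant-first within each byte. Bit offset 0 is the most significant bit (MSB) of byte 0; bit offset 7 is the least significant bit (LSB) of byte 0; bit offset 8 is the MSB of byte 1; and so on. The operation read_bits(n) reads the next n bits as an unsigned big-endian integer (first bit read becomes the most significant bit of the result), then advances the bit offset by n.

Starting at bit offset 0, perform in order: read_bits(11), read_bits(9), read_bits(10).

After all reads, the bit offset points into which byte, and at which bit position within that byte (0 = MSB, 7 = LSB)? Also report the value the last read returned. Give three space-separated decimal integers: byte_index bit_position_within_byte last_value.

Read 1: bits[0:11] width=11 -> value=1766 (bin 11011100110); offset now 11 = byte 1 bit 3; 21 bits remain
Read 2: bits[11:20] width=9 -> value=27 (bin 000011011); offset now 20 = byte 2 bit 4; 12 bits remain
Read 3: bits[20:30] width=10 -> value=596 (bin 1001010100); offset now 30 = byte 3 bit 6; 2 bits remain

Answer: 3 6 596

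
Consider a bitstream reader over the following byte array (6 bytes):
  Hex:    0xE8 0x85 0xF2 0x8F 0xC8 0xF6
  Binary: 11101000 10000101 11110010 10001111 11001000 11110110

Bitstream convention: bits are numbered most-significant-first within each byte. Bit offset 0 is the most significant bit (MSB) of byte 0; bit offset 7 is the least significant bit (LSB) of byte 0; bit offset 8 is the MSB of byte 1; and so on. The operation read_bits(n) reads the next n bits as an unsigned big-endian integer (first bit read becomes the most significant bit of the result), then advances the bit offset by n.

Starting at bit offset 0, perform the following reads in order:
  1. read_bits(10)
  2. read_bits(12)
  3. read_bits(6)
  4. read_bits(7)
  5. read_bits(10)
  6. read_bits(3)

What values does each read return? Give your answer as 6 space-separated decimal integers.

Read 1: bits[0:10] width=10 -> value=930 (bin 1110100010); offset now 10 = byte 1 bit 2; 38 bits remain
Read 2: bits[10:22] width=12 -> value=380 (bin 000101111100); offset now 22 = byte 2 bit 6; 26 bits remain
Read 3: bits[22:28] width=6 -> value=40 (bin 101000); offset now 28 = byte 3 bit 4; 20 bits remain
Read 4: bits[28:35] width=7 -> value=126 (bin 1111110); offset now 35 = byte 4 bit 3; 13 bits remain
Read 5: bits[35:45] width=10 -> value=286 (bin 0100011110); offset now 45 = byte 5 bit 5; 3 bits remain
Read 6: bits[45:48] width=3 -> value=6 (bin 110); offset now 48 = byte 6 bit 0; 0 bits remain

Answer: 930 380 40 126 286 6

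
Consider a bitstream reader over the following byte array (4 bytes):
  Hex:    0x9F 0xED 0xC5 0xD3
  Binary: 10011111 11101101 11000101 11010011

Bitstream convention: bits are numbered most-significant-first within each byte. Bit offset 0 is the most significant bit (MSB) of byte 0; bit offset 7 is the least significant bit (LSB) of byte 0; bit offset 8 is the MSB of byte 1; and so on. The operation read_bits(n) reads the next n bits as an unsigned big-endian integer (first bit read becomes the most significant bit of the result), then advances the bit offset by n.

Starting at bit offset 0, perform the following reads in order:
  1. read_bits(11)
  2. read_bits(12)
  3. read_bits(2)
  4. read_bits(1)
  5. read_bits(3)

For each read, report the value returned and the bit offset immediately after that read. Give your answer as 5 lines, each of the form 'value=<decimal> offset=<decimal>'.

Answer: value=1279 offset=11
value=1762 offset=23
value=3 offset=25
value=1 offset=26
value=2 offset=29

Derivation:
Read 1: bits[0:11] width=11 -> value=1279 (bin 10011111111); offset now 11 = byte 1 bit 3; 21 bits remain
Read 2: bits[11:23] width=12 -> value=1762 (bin 011011100010); offset now 23 = byte 2 bit 7; 9 bits remain
Read 3: bits[23:25] width=2 -> value=3 (bin 11); offset now 25 = byte 3 bit 1; 7 bits remain
Read 4: bits[25:26] width=1 -> value=1 (bin 1); offset now 26 = byte 3 bit 2; 6 bits remain
Read 5: bits[26:29] width=3 -> value=2 (bin 010); offset now 29 = byte 3 bit 5; 3 bits remain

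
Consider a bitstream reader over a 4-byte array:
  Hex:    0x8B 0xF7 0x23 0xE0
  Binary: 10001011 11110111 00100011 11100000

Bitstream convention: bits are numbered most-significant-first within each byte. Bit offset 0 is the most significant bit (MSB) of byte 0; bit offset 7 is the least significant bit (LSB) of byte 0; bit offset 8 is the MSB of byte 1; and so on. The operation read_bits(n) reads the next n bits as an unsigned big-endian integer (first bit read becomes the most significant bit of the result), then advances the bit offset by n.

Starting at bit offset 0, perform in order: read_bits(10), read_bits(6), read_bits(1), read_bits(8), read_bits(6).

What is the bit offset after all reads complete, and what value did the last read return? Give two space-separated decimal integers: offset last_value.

Read 1: bits[0:10] width=10 -> value=559 (bin 1000101111); offset now 10 = byte 1 bit 2; 22 bits remain
Read 2: bits[10:16] width=6 -> value=55 (bin 110111); offset now 16 = byte 2 bit 0; 16 bits remain
Read 3: bits[16:17] width=1 -> value=0 (bin 0); offset now 17 = byte 2 bit 1; 15 bits remain
Read 4: bits[17:25] width=8 -> value=71 (bin 01000111); offset now 25 = byte 3 bit 1; 7 bits remain
Read 5: bits[25:31] width=6 -> value=48 (bin 110000); offset now 31 = byte 3 bit 7; 1 bits remain

Answer: 31 48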